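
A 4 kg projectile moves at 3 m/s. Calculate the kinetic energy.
KE = ½mv² = ½(4)(3)² = 18.0 J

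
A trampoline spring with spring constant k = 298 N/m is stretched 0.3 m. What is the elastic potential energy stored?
PE = ½kx² = ½(298)(0.3)² = 13.41 J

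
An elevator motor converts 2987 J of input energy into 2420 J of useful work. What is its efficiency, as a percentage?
η = W_out/W_in = 2420/2987 = 81.02%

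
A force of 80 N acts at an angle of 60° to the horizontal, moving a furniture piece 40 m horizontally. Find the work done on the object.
W = F·d·cosθ = (80)(40)cos(60°) = 1600 J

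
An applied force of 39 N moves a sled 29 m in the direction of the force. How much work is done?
W = F·d = (39)(29) = 1131 J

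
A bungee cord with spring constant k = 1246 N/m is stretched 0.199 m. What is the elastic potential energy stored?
PE = ½kx² = ½(1246)(0.199)² = 24.67 J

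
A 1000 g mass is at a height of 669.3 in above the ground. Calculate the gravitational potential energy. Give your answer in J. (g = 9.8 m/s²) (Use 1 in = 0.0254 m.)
Convert to SI: m = 1.0 kg, h = 17.0002 m
PE = mgh = (1.0)(9.8)(17.0002) = 166.6 J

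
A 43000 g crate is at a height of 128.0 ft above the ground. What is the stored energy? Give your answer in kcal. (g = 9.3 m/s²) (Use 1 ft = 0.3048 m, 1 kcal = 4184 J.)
Convert to SI: m = 43.0 kg, h = 39.0144 m
PE = mgh = (43.0)(9.3)(39.0144) = 15601.9 J = 3.729 kcal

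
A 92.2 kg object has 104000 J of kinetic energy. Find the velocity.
v = √(2·KE/m) = √(2·104000/92.2) = 47.5 m/s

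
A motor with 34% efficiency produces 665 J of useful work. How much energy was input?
W_in = W_out/η = 665/0.34 = 1956 J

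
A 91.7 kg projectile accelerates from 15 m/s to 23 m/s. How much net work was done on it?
W = ΔKE = ½m(v₂² − v₁²) = ½(91.7)(23² − 15²) = 13938.4 J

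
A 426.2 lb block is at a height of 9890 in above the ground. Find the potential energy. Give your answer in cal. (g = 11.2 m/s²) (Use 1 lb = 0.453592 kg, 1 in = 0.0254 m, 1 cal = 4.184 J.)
Convert to SI: m = 193.321 kg, h = 251.206 m
PE = mgh = (193.321)(11.2)(251.206) = 543910 J = 130000 cal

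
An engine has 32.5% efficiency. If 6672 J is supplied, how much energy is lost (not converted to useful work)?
W_lost = W_in(1 − η) = 6672·(1 − 0.325) = 4504 J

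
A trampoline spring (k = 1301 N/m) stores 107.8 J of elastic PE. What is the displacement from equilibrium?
x = √(2·PE/k) = √(2·107.8/1301) = 0.4071 m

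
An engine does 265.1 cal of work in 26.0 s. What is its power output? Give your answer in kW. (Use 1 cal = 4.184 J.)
Convert to SI: W = 1109.18 J, t = 26.0 s
P = W/t = 1109.18/26.0 = 42.6607 W = 0.04266 kW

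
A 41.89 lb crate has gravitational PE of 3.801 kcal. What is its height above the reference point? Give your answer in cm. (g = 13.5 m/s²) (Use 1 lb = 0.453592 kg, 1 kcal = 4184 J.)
Convert to SI: m = 19.001 kg, PE = 15903.4 J
h = PE/(mg) = 15903.4/(19.001·13.5) = 61.9983 m = 6200 cm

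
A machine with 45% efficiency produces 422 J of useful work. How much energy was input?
W_in = W_out/η = 422/0.45 = 937.8 J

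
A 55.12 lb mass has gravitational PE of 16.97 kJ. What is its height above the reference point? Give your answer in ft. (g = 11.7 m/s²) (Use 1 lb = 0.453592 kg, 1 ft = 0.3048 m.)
Convert to SI: m = 25.002 kg, PE = 16970.0 J
h = PE/(mg) = 16970.0/(25.002·11.7) = 58.0125 m = 190.3 ft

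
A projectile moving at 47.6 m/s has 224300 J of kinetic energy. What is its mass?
m = 2·KE/v² = 2·224300/(47.6)² = 198.0 kg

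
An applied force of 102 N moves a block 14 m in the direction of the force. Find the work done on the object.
W = F·d = (102)(14) = 1428 J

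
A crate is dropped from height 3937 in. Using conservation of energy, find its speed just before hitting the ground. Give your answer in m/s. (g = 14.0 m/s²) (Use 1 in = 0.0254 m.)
Convert to SI: h = 99.9998 m
mgh = ½mv² ⇒ v = √(2gh) = √(2·14.0·99.9998) = 52.91 m/s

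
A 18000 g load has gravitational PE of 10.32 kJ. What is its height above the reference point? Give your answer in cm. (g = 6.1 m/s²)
Convert to SI: m = 18.0 kg, PE = 10320.0 J
h = PE/(mg) = 10320.0/(18.0·6.1) = 93.9891 m = 9399 cm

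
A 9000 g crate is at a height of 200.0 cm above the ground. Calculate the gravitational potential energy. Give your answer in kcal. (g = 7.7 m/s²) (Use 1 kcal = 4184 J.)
Convert to SI: m = 9.0 kg, h = 2.0 m
PE = mgh = (9.0)(7.7)(2.0) = 138.6 J = 0.03313 kcal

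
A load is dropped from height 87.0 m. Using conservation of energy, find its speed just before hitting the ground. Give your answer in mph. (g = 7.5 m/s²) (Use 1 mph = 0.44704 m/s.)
mgh = ½mv² ⇒ v = √(2gh) = √(2·7.5·87.0) = 36.1248 m/s = 80.81 mph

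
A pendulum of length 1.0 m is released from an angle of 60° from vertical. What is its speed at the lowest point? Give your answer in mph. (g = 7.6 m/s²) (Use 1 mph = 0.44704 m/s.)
h = L(1 − cosθ) = 1.0(1 − cos60°) = 0.5 m
v = √(2gh) = √(2·7.6·0.5) = 2.75681 m/s = 6.167 mph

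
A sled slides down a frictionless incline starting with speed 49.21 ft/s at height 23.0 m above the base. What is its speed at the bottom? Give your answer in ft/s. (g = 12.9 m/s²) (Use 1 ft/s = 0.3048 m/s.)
Convert to SI: v₀ = 14.9992 m/s, h = 23.0 m
½mv₀² + mgh = ½mv² ⇒ v = √(v₀² + 2gh) = √(14.9992² + 2·12.9·23.0) = 28.6073 m/s = 93.86 ft/s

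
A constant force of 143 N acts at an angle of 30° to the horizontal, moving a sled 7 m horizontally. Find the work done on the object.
W = F·d·cosθ = (143)(7)cos(30°) = 866.9 J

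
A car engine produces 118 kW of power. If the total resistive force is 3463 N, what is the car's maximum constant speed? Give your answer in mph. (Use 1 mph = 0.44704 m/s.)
P = Fv ⇒ v = P/F = 118000 W/3463.0 N = 34.0745 m/s = 76.22 mph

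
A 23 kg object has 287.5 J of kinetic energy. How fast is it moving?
v = √(2·KE/m) = √(2·287.5/23) = 5.0 m/s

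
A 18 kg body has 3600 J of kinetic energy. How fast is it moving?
v = √(2·KE/m) = √(2·3600/18) = 20.0 m/s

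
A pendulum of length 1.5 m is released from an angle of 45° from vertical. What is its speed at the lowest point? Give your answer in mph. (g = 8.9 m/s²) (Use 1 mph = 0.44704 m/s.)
h = L(1 − cosθ) = 1.5(1 − cos45°) = 0.43934 m
v = √(2gh) = √(2·8.9·0.43934) = 2.79647 m/s = 6.256 mph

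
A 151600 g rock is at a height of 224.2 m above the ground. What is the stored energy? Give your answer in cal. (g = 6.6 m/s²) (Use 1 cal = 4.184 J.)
Convert to SI: m = 151.6 kg, h = 224.2 m
PE = mgh = (151.6)(6.6)(224.2) = 224326 J = 53620 cal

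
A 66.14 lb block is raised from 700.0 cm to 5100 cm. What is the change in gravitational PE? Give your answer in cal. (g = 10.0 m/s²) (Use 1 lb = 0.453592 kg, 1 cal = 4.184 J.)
Convert to SI: m = 30.0006 kg, Δh = 44.0 m
ΔPE = mgΔh = (30.0006)(10.0)(44.0) = 13200.3 J = 3155 cal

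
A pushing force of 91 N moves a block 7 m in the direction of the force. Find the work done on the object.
W = F·d = (91)(7) = 637.0 J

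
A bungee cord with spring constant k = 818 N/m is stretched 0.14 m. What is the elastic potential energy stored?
PE = ½kx² = ½(818)(0.14)² = 8.016 J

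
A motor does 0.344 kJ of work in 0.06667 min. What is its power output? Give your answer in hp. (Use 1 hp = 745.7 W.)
Convert to SI: W = 344.0 J, t = 4.0002 s
P = W/t = 344.0/4.0002 = 85.9957 W = 0.1153 hp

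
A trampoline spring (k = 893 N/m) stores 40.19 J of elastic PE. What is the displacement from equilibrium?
x = √(2·PE/k) = √(2·40.19/893) = 0.3 m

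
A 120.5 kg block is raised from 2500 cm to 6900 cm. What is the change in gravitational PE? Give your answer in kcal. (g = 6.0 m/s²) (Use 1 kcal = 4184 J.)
Convert to SI: m = 120.5 kg, Δh = 44.0 m
ΔPE = mgΔh = (120.5)(6.0)(44.0) = 31812.0 J = 7.603 kcal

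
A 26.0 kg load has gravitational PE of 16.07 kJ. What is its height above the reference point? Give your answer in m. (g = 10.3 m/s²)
Convert to SI: m = 26.0 kg, PE = 16070.0 J
h = PE/(mg) = 16070.0/(26.0·10.3) = 60.01 m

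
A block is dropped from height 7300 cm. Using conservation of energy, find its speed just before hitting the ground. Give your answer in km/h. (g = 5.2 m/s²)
Convert to SI: h = 73.0 m
mgh = ½mv² ⇒ v = √(2gh) = √(2·5.2·73.0) = 27.5536 m/s = 99.19 km/h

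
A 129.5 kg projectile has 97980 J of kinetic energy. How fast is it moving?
v = √(2·KE/m) = √(2·97980/129.5) = 38.9 m/s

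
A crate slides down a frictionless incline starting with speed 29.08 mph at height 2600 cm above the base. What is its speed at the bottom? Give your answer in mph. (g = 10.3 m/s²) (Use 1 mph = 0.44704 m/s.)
Convert to SI: v₀ = 12.9999 m/s, h = 26.0 m
½mv₀² + mgh = ½mv² ⇒ v = √(v₀² + 2gh) = √(12.9999² + 2·10.3·26.0) = 26.5443 m/s = 59.38 mph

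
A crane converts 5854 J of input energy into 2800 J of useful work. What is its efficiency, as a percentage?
η = W_out/W_in = 2800/5854 = 47.83%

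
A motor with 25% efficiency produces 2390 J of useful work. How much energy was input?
W_in = W_out/η = 2390/0.25 = 9560 J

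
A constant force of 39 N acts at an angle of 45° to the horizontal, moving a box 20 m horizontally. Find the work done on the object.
W = F·d·cosθ = (39)(20)cos(45°) = 551.5 J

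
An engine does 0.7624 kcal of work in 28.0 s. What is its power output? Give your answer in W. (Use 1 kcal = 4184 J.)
Convert to SI: W = 3189.88 J, t = 28.0 s
P = W/t = 3189.88/28.0 = 113.9 W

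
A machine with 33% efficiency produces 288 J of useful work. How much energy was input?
W_in = W_out/η = 288/0.33 = 872.7 J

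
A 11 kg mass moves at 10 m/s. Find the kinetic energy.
KE = ½mv² = ½(11)(10)² = 550.0 J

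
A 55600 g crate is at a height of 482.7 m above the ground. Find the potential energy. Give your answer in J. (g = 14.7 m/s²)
Convert to SI: m = 55.6 kg, h = 482.7 m
PE = mgh = (55.6)(14.7)(482.7) = 394500 J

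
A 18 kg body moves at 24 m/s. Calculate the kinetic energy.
KE = ½mv² = ½(18)(24)² = 5184.0 J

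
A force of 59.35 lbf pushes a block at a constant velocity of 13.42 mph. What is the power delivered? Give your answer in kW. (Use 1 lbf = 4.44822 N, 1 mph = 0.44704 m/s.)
Convert to SI: F = 264.002 N, v = 5.99928 m/s
P = Fv = (264.002)(5.99928) = 1583.82 W = 1.584 kW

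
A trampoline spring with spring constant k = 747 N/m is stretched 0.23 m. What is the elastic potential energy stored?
PE = ½kx² = ½(747)(0.23)² = 19.76 J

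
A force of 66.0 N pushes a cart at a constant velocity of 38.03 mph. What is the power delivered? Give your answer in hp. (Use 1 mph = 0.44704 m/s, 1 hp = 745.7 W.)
Convert to SI: F = 66.0 N, v = 17.0009 m/s
P = Fv = (66.0)(17.0009) = 1122.06 W = 1.505 hp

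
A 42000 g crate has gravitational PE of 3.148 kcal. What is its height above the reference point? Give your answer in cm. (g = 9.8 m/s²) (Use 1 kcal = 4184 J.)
Convert to SI: m = 42.0 kg, PE = 13171.2 J
h = PE/(mg) = 13171.2/(42.0·9.8) = 32.0001 m = 3200 cm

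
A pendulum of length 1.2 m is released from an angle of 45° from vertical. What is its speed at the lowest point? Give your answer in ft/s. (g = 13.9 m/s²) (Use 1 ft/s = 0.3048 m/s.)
h = L(1 − cosθ) = 1.2(1 − cos45°) = 0.351472 m
v = √(2gh) = √(2·13.9·0.351472) = 3.12585 m/s = 10.26 ft/s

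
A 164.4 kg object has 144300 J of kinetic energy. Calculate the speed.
v = √(2·KE/m) = √(2·144300/164.4) = 41.9 m/s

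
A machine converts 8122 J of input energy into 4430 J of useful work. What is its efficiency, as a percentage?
η = W_out/W_in = 4430/8122 = 54.54%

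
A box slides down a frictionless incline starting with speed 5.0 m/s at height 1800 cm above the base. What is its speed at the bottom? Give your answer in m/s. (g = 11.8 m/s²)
Convert to SI: v₀ = 5.0 m/s, h = 18.0 m
½mv₀² + mgh = ½mv² ⇒ v = √(v₀² + 2gh) = √(5.0² + 2·11.8·18.0) = 21.21 m/s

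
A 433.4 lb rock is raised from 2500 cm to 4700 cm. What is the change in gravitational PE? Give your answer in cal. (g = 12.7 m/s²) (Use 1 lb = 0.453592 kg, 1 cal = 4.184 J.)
Convert to SI: m = 196.587 kg, Δh = 22.0 m
ΔPE = mgΔh = (196.587)(12.7)(22.0) = 54926.3 J = 13130 cal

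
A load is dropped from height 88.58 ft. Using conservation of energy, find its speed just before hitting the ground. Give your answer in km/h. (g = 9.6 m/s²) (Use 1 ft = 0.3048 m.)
Convert to SI: h = 26.9992 m
mgh = ½mv² ⇒ v = √(2gh) = √(2·9.6·26.9992) = 22.768055 m/s = 81.96 km/h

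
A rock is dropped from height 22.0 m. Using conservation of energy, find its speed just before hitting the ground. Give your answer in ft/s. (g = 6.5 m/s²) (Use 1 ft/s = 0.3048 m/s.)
mgh = ½mv² ⇒ v = √(2gh) = √(2·6.5·22.0) = 16.9115 m/s = 55.48 ft/s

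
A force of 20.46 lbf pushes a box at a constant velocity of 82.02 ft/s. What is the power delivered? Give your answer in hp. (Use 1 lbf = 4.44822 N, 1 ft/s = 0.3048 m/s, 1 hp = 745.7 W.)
Convert to SI: F = 91.0106 N, v = 24.9997 m/s
P = Fv = (91.0106)(24.9997) = 2275.24 W = 3.051 hp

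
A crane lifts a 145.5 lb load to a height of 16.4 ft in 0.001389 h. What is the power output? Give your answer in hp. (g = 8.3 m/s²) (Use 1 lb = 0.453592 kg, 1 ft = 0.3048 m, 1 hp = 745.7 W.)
Convert to SI: m = 65.9976 kg, h = 4.99872 m, t = 5.0004 s
P = mgh/t = (65.9976)(8.3)(4.99872)/5.0004 = 547.596 W = 0.7343 hp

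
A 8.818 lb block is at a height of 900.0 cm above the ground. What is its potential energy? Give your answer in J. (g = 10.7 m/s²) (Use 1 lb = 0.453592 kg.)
Convert to SI: m = 3.99977 kg, h = 9.0 m
PE = mgh = (3.99977)(10.7)(9.0) = 385.2 J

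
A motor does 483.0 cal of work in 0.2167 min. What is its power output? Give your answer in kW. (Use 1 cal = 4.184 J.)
Convert to SI: W = 2020.87 J, t = 13.002 s
P = W/t = 2020.87/13.002 = 155.428 W = 0.1554 kW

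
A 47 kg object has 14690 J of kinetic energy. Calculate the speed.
v = √(2·KE/m) = √(2·14690/47) = 25.0 m/s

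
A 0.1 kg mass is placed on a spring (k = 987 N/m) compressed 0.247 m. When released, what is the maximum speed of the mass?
½kx² = ½mv² ⇒ v = x√(k/m) = (0.247)√(987/0.1) = 24.54 m/s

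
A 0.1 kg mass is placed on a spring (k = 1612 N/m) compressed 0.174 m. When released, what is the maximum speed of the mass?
½kx² = ½mv² ⇒ v = x√(k/m) = (0.174)√(1612/0.1) = 22.09 m/s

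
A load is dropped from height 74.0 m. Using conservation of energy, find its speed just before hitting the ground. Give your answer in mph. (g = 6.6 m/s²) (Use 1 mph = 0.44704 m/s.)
mgh = ½mv² ⇒ v = √(2gh) = √(2·6.6·74.0) = 31.2538 m/s = 69.91 mph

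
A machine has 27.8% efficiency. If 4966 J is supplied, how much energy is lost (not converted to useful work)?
W_lost = W_in(1 − η) = 4966·(1 − 0.278) = 3585 J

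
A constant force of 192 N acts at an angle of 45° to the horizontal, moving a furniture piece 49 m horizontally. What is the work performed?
W = F·d·cosθ = (192)(49)cos(45°) = 6652 J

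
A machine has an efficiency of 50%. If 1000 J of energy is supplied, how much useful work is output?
W_out = η·W_in = 0.5·1000 = 500.0 J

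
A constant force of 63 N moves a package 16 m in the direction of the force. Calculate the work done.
W = F·d = (63)(16) = 1008 J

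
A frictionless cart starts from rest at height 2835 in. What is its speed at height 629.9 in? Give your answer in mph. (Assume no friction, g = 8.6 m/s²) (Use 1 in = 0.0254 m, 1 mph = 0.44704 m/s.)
Convert to SI: h₁−h₂ = 56.0095 m
mgh₁ = mgh₂ + ½mv² ⇒ v = √(2g(h₁−h₂)) = √(2·8.6·56.0095) = 31.0381 m/s = 69.43 mph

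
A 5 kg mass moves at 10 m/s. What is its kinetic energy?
KE = ½mv² = ½(5)(10)² = 250.0 J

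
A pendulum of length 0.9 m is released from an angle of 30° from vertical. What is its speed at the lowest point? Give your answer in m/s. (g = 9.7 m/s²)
h = L(1 − cosθ) = 0.9(1 − cos30°) = 0.120577 m
v = √(2gh) = √(2·9.7·0.120577) = 1.529 m/s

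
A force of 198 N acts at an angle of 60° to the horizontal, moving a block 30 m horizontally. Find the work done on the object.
W = F·d·cosθ = (198)(30)cos(60°) = 2970 J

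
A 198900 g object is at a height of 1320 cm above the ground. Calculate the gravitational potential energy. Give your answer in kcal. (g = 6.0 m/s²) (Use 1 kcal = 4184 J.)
Convert to SI: m = 198.9 kg, h = 13.2 m
PE = mgh = (198.9)(6.0)(13.2) = 15752.9 J = 3.765 kcal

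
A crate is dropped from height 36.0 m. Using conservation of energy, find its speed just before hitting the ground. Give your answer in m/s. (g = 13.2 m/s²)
mgh = ½mv² ⇒ v = √(2gh) = √(2·13.2·36.0) = 30.83 m/s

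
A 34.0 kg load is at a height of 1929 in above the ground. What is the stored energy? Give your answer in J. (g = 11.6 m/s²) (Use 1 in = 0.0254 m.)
Convert to SI: m = 34.0 kg, h = 48.9966 m
PE = mgh = (34.0)(11.6)(48.9966) = 19320 J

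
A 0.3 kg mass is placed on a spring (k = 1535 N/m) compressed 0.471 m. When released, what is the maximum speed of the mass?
½kx² = ½mv² ⇒ v = x√(k/m) = (0.471)√(1535/0.3) = 33.69 m/s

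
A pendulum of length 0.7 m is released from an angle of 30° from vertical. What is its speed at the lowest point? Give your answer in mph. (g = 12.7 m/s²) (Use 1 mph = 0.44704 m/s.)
h = L(1 − cosθ) = 0.7(1 − cos30°) = 0.0937822 m
v = √(2gh) = √(2·12.7·0.0937822) = 1.5434 m/s = 3.452 mph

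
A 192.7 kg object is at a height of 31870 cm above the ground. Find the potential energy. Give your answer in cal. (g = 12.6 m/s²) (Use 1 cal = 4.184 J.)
Convert to SI: m = 192.7 kg, h = 318.7 m
PE = mgh = (192.7)(12.6)(318.7) = 773810 J = 184900 cal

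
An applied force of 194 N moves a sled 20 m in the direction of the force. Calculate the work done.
W = F·d = (194)(20) = 3880 J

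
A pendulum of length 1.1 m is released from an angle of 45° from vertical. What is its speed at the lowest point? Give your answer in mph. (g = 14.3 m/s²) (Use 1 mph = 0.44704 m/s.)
h = L(1 − cosθ) = 1.1(1 − cos45°) = 0.322183 m
v = √(2gh) = √(2·14.3·0.322183) = 3.03553 m/s = 6.79 mph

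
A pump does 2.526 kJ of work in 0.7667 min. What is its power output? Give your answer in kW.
Convert to SI: W = 2526.0 J, t = 46.002 s
P = W/t = 2526.0/46.002 = 54.9107 W = 0.05491 kW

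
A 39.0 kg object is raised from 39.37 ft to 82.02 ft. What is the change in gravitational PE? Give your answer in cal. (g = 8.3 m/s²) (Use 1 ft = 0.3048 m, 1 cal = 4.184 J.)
Convert to SI: m = 39.0 kg, Δh = 12.9997 m
ΔPE = mgΔh = (39.0)(8.3)(12.9997) = 4208.01 J = 1006 cal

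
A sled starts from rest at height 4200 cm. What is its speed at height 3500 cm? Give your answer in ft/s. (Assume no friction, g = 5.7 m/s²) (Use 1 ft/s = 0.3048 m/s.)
Convert to SI: h₁−h₂ = 7.0 m
mgh₁ = mgh₂ + ½mv² ⇒ v = √(2g(h₁−h₂)) = √(2·5.7·7.0) = 8.93308 m/s = 29.31 ft/s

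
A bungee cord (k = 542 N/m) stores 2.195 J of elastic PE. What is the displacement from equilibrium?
x = √(2·PE/k) = √(2·2.195/542) = 0.09 m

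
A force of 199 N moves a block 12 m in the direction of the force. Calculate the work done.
W = F·d = (199)(12) = 2388 J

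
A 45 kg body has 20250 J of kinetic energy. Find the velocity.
v = √(2·KE/m) = √(2·20250/45) = 30.0 m/s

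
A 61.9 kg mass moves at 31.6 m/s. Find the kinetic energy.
KE = ½mv² = ½(61.9)(31.6)² = 30910 J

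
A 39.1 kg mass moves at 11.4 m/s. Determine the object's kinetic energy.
KE = ½mv² = ½(39.1)(11.4)² = 2541 J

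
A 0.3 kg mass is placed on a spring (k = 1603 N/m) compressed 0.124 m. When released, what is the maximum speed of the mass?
½kx² = ½mv² ⇒ v = x√(k/m) = (0.124)√(1603/0.3) = 9.064 m/s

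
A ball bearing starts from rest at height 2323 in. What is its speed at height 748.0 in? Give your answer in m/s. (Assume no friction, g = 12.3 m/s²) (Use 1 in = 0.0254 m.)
Convert to SI: h₁−h₂ = 40.005 m
mgh₁ = mgh₂ + ½mv² ⇒ v = √(2g(h₁−h₂)) = √(2·12.3·40.005) = 31.37 m/s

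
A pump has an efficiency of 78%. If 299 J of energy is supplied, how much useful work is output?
W_out = η·W_in = 0.78·299 = 233.22 J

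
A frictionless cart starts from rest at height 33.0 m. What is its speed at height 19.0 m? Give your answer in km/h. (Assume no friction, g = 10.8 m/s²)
mgh₁ = mgh₂ + ½mv² ⇒ v = √(2g(h₁−h₂)) = √(2·10.8·14.0) = 17.3897 m/s = 62.6 km/h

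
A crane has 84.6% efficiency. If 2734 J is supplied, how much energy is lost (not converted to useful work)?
W_lost = W_in(1 − η) = 2734·(1 − 0.846) = 421.0 J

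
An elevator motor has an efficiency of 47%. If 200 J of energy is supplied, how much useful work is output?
W_out = η·W_in = 0.47·200 = 94.0 J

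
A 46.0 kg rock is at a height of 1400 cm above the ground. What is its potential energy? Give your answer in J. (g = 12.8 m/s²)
Convert to SI: m = 46.0 kg, h = 14.0 m
PE = mgh = (46.0)(12.8)(14.0) = 8243 J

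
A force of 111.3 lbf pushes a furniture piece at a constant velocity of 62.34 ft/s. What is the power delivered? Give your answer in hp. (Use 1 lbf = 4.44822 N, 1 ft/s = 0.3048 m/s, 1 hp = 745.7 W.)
Convert to SI: F = 495.087 N, v = 19.0012 m/s
P = Fv = (495.087)(19.0012) = 9407.26 W = 12.62 hp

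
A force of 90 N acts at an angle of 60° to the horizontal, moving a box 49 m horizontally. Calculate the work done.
W = F·d·cosθ = (90)(49)cos(60°) = 2205 J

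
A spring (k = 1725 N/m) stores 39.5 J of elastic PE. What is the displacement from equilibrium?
x = √(2·PE/k) = √(2·39.5/1725) = 0.214 m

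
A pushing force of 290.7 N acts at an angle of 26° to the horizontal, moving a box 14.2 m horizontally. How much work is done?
W = F·d·cosθ = (290.7)(14.2)cos(26°) = 3710 J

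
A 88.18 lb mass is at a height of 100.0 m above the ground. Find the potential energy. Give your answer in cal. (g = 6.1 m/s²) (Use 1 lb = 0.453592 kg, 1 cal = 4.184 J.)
Convert to SI: m = 39.9977 kg, h = 100.0 m
PE = mgh = (39.9977)(6.1)(100.0) = 24398.6 J = 5831 cal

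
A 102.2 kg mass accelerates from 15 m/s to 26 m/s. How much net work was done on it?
W = ΔKE = ½m(v₂² − v₁²) = ½(102.2)(26² − 15²) = 23046.1 J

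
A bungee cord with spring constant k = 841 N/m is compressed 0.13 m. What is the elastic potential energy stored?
PE = ½kx² = ½(841)(0.13)² = 7.106 J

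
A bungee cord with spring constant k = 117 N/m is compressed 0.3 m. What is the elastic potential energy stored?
PE = ½kx² = ½(117)(0.3)² = 5.265 J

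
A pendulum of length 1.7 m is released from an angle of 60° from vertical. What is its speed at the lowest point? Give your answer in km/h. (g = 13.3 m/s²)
h = L(1 − cosθ) = 1.7(1 − cos60°) = 0.85 m
v = √(2gh) = √(2·13.3·0.85) = 4.755 m/s = 17.12 km/h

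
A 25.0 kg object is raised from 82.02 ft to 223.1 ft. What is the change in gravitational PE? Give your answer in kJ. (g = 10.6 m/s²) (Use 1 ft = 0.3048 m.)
Convert to SI: m = 25.0 kg, Δh = 43.0012 m
ΔPE = mgΔh = (25.0)(10.6)(43.0012) = 11395.3 J = 11.4 kJ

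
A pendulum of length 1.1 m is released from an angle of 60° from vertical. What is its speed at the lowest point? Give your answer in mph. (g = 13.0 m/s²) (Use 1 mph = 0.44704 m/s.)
h = L(1 − cosθ) = 1.1(1 − cos60°) = 0.55 m
v = √(2gh) = √(2·13.0·0.55) = 3.78153 m/s = 8.459 mph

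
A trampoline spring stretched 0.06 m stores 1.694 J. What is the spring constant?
k = 2·PE/x² = 2·1.694/(0.06)² = 941.1 N/m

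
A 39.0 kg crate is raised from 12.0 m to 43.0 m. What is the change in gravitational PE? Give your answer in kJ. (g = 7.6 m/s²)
ΔPE = mgΔh = (39.0)(7.6)(31.0) = 9188.4 J = 9.188 kJ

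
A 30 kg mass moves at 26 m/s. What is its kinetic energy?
KE = ½mv² = ½(30)(26)² = 10140.0 J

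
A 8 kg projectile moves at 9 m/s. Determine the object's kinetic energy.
KE = ½mv² = ½(8)(9)² = 324.0 J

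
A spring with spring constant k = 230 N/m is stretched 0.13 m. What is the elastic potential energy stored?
PE = ½kx² = ½(230)(0.13)² = 1.944 J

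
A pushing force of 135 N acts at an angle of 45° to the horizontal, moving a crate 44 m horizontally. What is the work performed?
W = F·d·cosθ = (135)(44)cos(45°) = 4200 J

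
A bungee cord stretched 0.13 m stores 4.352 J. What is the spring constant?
k = 2·PE/x² = 2·4.352/(0.13)² = 515.0 N/m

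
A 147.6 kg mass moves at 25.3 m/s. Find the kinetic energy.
KE = ½mv² = ½(147.6)(25.3)² = 47240 J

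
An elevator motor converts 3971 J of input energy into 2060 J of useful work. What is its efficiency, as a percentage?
η = W_out/W_in = 2060/3971 = 51.88%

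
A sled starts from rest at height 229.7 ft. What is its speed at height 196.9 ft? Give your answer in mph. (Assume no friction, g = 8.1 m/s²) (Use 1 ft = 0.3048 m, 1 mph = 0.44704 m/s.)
Convert to SI: h₁−h₂ = 9.99744 m
mgh₁ = mgh₂ + ½mv² ⇒ v = √(2g(h₁−h₂)) = √(2·8.1·9.99744) = 12.7263 m/s = 28.47 mph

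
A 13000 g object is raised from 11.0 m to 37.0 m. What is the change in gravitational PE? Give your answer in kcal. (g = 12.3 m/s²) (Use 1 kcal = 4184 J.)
Convert to SI: m = 13.0 kg, Δh = 26.0 m
ΔPE = mgΔh = (13.0)(12.3)(26.0) = 4157.4 J = 0.9936 kcal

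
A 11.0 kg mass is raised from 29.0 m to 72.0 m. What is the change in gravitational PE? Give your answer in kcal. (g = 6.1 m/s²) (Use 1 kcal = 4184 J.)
ΔPE = mgΔh = (11.0)(6.1)(43.0) = 2885.3 J = 0.6896 kcal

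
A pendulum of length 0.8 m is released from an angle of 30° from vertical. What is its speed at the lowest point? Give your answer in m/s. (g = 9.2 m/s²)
h = L(1 − cosθ) = 0.8(1 − cos30°) = 0.10718 m
v = √(2gh) = √(2·9.2·0.10718) = 1.404 m/s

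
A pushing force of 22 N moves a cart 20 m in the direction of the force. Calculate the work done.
W = F·d = (22)(20) = 440.0 J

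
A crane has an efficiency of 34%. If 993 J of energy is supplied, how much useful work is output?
W_out = η·W_in = 0.34·993 = 337.62 J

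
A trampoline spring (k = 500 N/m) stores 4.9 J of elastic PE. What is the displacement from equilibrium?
x = √(2·PE/k) = √(2·4.9/500) = 0.14 m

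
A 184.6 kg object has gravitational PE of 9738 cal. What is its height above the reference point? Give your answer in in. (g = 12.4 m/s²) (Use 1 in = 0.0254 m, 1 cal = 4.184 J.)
Convert to SI: m = 184.6 kg, PE = 40743.8 J
h = PE/(mg) = 40743.8/(184.6·12.4) = 17.7995 m = 700.8 in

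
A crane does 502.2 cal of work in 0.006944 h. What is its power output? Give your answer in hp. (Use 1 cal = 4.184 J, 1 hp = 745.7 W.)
Convert to SI: W = 2101.2 J, t = 24.9984 s
P = W/t = 2101.2/24.9984 = 84.0536 W = 0.1127 hp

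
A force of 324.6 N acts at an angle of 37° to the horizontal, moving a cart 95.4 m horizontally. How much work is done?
W = F·d·cosθ = (324.6)(95.4)cos(37°) = 24730 J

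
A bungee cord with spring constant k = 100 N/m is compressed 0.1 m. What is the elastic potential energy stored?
PE = ½kx² = ½(100)(0.1)² = 0.5 J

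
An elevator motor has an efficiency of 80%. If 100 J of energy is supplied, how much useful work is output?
W_out = η·W_in = 0.8·100 = 80.0 J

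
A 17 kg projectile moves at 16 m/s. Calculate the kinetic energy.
KE = ½mv² = ½(17)(16)² = 2176.0 J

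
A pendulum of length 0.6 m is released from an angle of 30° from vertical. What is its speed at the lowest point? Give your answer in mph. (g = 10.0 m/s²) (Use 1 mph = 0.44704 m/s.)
h = L(1 − cosθ) = 0.6(1 − cos30°) = 0.0803848 m
v = √(2gh) = √(2·10.0·0.0803848) = 1.26795 m/s = 2.836 mph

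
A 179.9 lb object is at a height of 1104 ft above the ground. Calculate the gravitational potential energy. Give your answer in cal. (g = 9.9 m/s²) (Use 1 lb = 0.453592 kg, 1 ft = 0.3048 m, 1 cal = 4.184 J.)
Convert to SI: m = 81.6012 kg, h = 336.499 m
PE = mgh = (81.6012)(9.9)(336.499) = 271842 J = 64970 cal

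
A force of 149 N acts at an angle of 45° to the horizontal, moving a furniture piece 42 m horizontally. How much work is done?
W = F·d·cosθ = (149)(42)cos(45°) = 4425 J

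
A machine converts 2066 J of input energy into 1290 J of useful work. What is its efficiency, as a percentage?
η = W_out/W_in = 1290/2066 = 62.44%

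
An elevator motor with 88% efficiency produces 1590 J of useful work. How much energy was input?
W_in = W_out/η = 1590/0.88 = 1807 J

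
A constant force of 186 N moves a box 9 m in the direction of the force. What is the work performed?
W = F·d = (186)(9) = 1674 J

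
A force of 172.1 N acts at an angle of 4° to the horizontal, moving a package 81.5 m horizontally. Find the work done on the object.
W = F·d·cosθ = (172.1)(81.5)cos(4°) = 13990 J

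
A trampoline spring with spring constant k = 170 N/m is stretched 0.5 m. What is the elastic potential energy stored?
PE = ½kx² = ½(170)(0.5)² = 21.25 J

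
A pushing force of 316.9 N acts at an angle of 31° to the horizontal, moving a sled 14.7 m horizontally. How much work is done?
W = F·d·cosθ = (316.9)(14.7)cos(31°) = 3993 J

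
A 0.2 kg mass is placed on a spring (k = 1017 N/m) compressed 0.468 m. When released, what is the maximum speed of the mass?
½kx² = ½mv² ⇒ v = x√(k/m) = (0.468)√(1017/0.2) = 33.37 m/s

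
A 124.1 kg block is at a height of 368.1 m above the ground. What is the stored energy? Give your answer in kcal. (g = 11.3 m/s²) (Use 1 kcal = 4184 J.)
PE = mgh = (124.1)(11.3)(368.1) = 516198 J = 123.4 kcal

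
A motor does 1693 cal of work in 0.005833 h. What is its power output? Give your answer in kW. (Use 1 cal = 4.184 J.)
Convert to SI: W = 7083.51 J, t = 20.9988 s
P = W/t = 7083.51/20.9988 = 337.329 W = 0.3373 kW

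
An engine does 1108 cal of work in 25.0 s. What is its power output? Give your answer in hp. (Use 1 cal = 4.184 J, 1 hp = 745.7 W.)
Convert to SI: W = 4635.87 J, t = 25.0 s
P = W/t = 4635.87/25.0 = 185.435 W = 0.2487 hp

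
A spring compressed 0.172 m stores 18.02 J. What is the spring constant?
k = 2·PE/x² = 2·18.02/(0.172)² = 1218 N/m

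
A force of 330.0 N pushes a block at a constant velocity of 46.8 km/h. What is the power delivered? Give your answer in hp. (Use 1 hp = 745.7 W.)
Convert to SI: F = 330.0 N, v = 13.0 m/s
P = Fv = (330.0)(13.0) = 4290.0 W = 5.753 hp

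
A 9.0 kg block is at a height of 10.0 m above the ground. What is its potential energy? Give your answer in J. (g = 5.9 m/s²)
PE = mgh = (9.0)(5.9)(10.0) = 531.0 J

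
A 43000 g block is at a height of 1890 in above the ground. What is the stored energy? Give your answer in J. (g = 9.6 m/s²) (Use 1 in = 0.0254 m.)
Convert to SI: m = 43.0 kg, h = 48.006 m
PE = mgh = (43.0)(9.6)(48.006) = 19820 J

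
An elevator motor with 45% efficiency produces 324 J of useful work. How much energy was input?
W_in = W_out/η = 324/0.45 = 720.0 J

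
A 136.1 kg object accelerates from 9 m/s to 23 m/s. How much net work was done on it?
W = ΔKE = ½m(v₂² − v₁²) = ½(136.1)(23² − 9²) = 30486.4 J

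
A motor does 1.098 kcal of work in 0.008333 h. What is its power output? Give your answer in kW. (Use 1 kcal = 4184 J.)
Convert to SI: W = 4594.03 J, t = 29.9988 s
P = W/t = 4594.03/29.9988 = 153.141 W = 0.1531 kW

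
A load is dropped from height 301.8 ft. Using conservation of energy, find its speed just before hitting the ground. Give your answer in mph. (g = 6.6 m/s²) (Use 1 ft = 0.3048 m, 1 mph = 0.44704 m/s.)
Convert to SI: h = 91.9886 m
mgh = ½mv² ⇒ v = √(2gh) = √(2·6.6·91.9886) = 34.8461 m/s = 77.95 mph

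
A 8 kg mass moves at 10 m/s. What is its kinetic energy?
KE = ½mv² = ½(8)(10)² = 400.0 J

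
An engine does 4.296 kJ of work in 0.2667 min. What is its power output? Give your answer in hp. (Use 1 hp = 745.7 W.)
Convert to SI: W = 4296.0 J, t = 16.002 s
P = W/t = 4296.0/16.002 = 268.466 W = 0.36 hp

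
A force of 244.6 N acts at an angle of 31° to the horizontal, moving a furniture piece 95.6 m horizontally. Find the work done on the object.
W = F·d·cosθ = (244.6)(95.6)cos(31°) = 20040 J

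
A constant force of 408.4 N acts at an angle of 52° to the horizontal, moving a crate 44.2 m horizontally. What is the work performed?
W = F·d·cosθ = (408.4)(44.2)cos(52°) = 11110 J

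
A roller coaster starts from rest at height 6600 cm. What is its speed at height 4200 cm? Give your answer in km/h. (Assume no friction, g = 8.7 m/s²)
Convert to SI: h₁−h₂ = 24.0 m
mgh₁ = mgh₂ + ½mv² ⇒ v = √(2g(h₁−h₂)) = √(2·8.7·24.0) = 20.4353 m/s = 73.57 km/h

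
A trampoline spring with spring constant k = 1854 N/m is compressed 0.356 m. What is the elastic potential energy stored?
PE = ½kx² = ½(1854)(0.356)² = 117.5 J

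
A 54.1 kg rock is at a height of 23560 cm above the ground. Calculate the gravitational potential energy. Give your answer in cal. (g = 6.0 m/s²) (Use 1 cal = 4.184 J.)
Convert to SI: m = 54.1 kg, h = 235.6 m
PE = mgh = (54.1)(6.0)(235.6) = 76475.8 J = 18280 cal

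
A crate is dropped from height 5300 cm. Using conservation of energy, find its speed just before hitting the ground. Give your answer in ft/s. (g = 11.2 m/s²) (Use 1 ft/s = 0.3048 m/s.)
Convert to SI: h = 53.0 m
mgh = ½mv² ⇒ v = √(2gh) = √(2·11.2·53.0) = 34.4558 m/s = 113.0 ft/s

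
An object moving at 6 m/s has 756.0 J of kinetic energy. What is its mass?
m = 2·KE/v² = 2·756.0/(6)² = 42.0 kg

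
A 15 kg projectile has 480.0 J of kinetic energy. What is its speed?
v = √(2·KE/m) = √(2·480.0/15) = 8.0 m/s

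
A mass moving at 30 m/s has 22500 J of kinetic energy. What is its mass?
m = 2·KE/v² = 2·22500/(30)² = 50.0 kg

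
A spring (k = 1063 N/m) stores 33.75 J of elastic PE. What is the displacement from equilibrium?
x = √(2·PE/k) = √(2·33.75/1063) = 0.252 m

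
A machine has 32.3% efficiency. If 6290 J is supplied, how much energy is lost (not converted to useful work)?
W_lost = W_in(1 − η) = 6290·(1 − 0.323) = 4258 J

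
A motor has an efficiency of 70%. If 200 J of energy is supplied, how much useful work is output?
W_out = η·W_in = 0.7·200 = 140.0 J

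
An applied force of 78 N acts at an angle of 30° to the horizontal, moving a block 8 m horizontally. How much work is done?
W = F·d·cosθ = (78)(8)cos(30°) = 540.4 J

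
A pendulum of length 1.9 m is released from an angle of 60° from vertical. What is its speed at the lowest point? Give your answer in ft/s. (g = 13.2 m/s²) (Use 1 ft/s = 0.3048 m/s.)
h = L(1 − cosθ) = 1.9(1 − cos60°) = 0.95 m
v = √(2gh) = √(2·13.2·0.95) = 5.00799 m/s = 16.43 ft/s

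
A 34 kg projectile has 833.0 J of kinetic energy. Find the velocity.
v = √(2·KE/m) = √(2·833.0/34) = 7.0 m/s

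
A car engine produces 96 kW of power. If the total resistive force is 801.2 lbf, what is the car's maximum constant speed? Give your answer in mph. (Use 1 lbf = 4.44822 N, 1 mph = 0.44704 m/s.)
Convert to SI: F = 3563.91 N
P = Fv ⇒ v = P/F = 96000 W/3563.91 N = 26.9367 m/s = 60.26 mph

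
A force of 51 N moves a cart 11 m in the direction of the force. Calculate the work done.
W = F·d = (51)(11) = 561.0 J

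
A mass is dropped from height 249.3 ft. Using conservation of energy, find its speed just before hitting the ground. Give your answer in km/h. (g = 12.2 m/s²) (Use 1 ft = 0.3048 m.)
Convert to SI: h = 75.9866 m
mgh = ½mv² ⇒ v = √(2gh) = √(2·12.2·75.9866) = 43.059 m/s = 155.0 km/h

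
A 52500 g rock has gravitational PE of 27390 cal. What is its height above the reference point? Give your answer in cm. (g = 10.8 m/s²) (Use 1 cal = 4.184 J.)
Convert to SI: m = 52.5 kg, PE = 114600 J
h = PE/(mg) = 114600/(52.5·10.8) = 202.116 m = 20210 cm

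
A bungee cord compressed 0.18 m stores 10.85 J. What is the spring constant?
k = 2·PE/x² = 2·10.85/(0.18)² = 669.8 N/m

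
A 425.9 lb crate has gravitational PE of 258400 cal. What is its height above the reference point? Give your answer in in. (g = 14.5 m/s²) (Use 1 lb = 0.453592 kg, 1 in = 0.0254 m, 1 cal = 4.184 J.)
Convert to SI: m = 193.185 kg, PE = 1081150 J
h = PE/(mg) = 1081150/(193.185·14.5) = 385.961 m = 15200 in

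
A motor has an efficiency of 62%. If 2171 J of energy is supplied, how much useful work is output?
W_out = η·W_in = 0.62·2171 = 1346.02 J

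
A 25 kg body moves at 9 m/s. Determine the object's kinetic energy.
KE = ½mv² = ½(25)(9)² = 1012.5 J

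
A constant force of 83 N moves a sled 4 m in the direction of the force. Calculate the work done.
W = F·d = (83)(4) = 332.0 J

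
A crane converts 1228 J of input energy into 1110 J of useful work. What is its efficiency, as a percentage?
η = W_out/W_in = 1110/1228 = 90.39%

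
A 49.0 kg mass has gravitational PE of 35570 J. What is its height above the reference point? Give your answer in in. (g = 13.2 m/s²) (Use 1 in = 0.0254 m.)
h = PE/(mg) = 35570.0/(49.0·13.2) = 54.9938 m = 2165 in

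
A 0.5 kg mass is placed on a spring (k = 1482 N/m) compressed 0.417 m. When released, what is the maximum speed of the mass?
½kx² = ½mv² ⇒ v = x√(k/m) = (0.417)√(1482/0.5) = 22.7 m/s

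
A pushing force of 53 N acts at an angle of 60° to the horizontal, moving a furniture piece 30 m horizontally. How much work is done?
W = F·d·cosθ = (53)(30)cos(60°) = 795.0 J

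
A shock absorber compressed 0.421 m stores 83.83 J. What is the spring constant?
k = 2·PE/x² = 2·83.83/(0.421)² = 945.9 N/m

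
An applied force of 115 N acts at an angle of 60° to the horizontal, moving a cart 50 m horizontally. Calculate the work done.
W = F·d·cosθ = (115)(50)cos(60°) = 2875 J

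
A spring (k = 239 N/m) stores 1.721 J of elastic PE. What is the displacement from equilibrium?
x = √(2·PE/k) = √(2·1.721/239) = 0.12 m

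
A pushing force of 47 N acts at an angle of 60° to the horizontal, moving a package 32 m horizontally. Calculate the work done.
W = F·d·cosθ = (47)(32)cos(60°) = 752.0 J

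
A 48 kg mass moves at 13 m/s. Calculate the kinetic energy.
KE = ½mv² = ½(48)(13)² = 4056.0 J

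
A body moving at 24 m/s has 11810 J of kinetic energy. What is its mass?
m = 2·KE/v² = 2·11810/(24)² = 41.01 kg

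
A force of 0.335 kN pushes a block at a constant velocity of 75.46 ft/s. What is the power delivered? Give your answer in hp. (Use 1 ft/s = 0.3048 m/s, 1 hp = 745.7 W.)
Convert to SI: F = 335.0 N, v = 23.0002 m/s
P = Fv = (335.0)(23.0002) = 7705.07 W = 10.33 hp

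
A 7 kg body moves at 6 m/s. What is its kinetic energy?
KE = ½mv² = ½(7)(6)² = 126.0 J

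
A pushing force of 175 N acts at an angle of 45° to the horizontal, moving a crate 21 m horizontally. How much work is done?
W = F·d·cosθ = (175)(21)cos(45°) = 2599 J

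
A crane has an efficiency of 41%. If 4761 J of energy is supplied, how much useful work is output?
W_out = η·W_in = 0.41·4761 = 1952.01 J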